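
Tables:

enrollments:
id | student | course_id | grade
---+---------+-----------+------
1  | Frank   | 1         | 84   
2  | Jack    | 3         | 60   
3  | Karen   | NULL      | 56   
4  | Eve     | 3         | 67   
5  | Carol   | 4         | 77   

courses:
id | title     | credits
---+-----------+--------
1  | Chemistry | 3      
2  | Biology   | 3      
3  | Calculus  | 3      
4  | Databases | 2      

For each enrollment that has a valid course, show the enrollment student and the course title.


INNER JOIN keeps only enrollments rows whose course_id matches an id in courses. Walk through each enrollment:
  - enrollment 1 (Frank): course_id=1 -> matches Chemistry
  - enrollment 2 (Jack): course_id=3 -> matches Calculus
  - enrollment 3 (Karen): course_id=NULL, no match -> dropped
  - enrollment 4 (Eve): course_id=3 -> matches Calculus
  - enrollment 5 (Carol): course_id=4 -> matches Databases
So 1 of 5 rows is dropped.

SQL:
SELECT a.student, b.title AS course
FROM enrollments a
INNER JOIN courses b ON a.course_id = b.id

Result:
student | course   
--------+----------
Frank   | Chemistry
Jack    | Calculus 
Eve     | Calculus 
Carol   | Databases


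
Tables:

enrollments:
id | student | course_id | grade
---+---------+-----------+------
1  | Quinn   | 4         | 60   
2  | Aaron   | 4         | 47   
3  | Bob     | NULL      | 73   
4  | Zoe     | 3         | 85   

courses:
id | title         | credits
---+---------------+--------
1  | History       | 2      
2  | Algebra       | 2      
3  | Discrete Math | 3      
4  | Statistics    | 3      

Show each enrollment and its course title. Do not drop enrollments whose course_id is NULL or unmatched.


LEFT JOIN keeps every row from enrollments (the left table); where course_id has no match in courses, the course columns become NULL. Walk through each enrollment:
  - enrollment 1 (Quinn): course_id=4 -> matches Statistics
  - enrollment 2 (Aaron): course_id=4 -> matches Statistics
  - enrollment 3 (Bob): course_id=NULL, no match -> kept with NULL
  - enrollment 4 (Zoe): course_id=3 -> matches Discrete Math
All 4 rows appear; 1 has NULL course.

SQL:
SELECT a.student, b.title AS course
FROM enrollments a
LEFT JOIN courses b ON a.course_id = b.id

Result:
student | course       
--------+--------------
Quinn   | Statistics   
Aaron   | Statistics   
Bob     | NULL         
Zoe     | Discrete Math


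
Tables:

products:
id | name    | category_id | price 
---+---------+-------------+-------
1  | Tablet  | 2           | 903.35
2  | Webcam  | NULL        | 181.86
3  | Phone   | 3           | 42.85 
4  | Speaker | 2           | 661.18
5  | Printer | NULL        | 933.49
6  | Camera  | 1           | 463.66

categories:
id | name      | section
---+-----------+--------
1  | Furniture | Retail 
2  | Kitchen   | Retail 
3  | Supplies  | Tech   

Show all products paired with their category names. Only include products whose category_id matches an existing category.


INNER JOIN keeps only products rows whose category_id matches an id in categories. Walk through each product:
  - product 1 (Tablet): category_id=2 -> matches Kitchen
  - product 2 (Webcam): category_id=NULL, no match -> dropped
  - product 3 (Phone): category_id=3 -> matches Supplies
  - product 4 (Speaker): category_id=2 -> matches Kitchen
  - product 5 (Printer): category_id=NULL, no match -> dropped
  - product 6 (Camera): category_id=1 -> matches Furniture
So 2 of 6 rows are dropped.

SQL:
SELECT a.name, b.name AS category
FROM products a
INNER JOIN categories b ON a.category_id = b.id

Result:
name    | category 
--------+----------
Tablet  | Kitchen  
Phone   | Supplies 
Speaker | Kitchen  
Camera  | Furniture


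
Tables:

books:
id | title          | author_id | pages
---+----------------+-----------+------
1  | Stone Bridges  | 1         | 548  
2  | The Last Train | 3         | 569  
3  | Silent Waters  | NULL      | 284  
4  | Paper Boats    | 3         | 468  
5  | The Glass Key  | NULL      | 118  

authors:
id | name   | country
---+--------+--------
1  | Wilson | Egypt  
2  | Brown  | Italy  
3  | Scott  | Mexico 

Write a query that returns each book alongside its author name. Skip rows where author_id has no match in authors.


INNER JOIN keeps only books rows whose author_id matches an id in authors. Walk through each book:
  - book 1 (Stone Bridges): author_id=1 -> matches Wilson
  - book 2 (The Last Train): author_id=3 -> matches Scott
  - book 3 (Silent Waters): author_id=NULL, no match -> dropped
  - book 4 (Paper Boats): author_id=3 -> matches Scott
  - book 5 (The Glass Key): author_id=NULL, no match -> dropped
So 2 of 5 rows are dropped.

SQL:
SELECT a.title, b.name AS author
FROM books a
INNER JOIN authors b ON a.author_id = b.id

Result:
title          | author
---------------+-------
Stone Bridges  | Wilson
The Last Train | Scott 
Paper Boats    | Scott 


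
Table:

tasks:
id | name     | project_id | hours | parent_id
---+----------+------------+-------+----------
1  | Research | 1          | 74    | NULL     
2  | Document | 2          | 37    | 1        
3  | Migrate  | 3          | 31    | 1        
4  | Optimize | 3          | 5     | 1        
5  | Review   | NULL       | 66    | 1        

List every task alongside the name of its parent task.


This is a self-join: tasks is joined to a second copy of itself, matching each row's parent_id to another row's id. Use LEFT JOIN so rows with parent_id=NULL are kept.
  - task 1 (Research): parent_id=NULL -> NULL
  - task 2 (Document): parent_id=1 -> Research
  - task 3 (Migrate): parent_id=1 -> Research
  - task 4 (Optimize): parent_id=1 -> Research
  - task 5 (Review): parent_id=1 -> Research

SQL:
SELECT a.name AS item, b.name AS parent
FROM tasks a
LEFT JOIN tasks b ON a.parent_id = b.id

Result:
item     | parent  
---------+---------
Research | NULL    
Document | Research
Migrate  | Research
Optimize | Research
Review   | Research


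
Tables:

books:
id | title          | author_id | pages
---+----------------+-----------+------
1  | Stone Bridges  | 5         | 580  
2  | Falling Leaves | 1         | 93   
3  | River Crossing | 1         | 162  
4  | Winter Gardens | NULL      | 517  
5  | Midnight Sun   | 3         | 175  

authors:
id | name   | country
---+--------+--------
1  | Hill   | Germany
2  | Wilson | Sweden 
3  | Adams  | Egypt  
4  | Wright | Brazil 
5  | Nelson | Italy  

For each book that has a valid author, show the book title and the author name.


INNER JOIN keeps only books rows whose author_id matches an id in authors. Walk through each book:
  - book 1 (Stone Bridges): author_id=5 -> matches Nelson
  - book 2 (Falling Leaves): author_id=1 -> matches Hill
  - book 3 (River Crossing): author_id=1 -> matches Hill
  - book 4 (Winter Gardens): author_id=NULL, no match -> dropped
  - book 5 (Midnight Sun): author_id=3 -> matches Adams
So 1 of 5 rows is dropped.

SQL:
SELECT a.title, b.name AS author
FROM books a
INNER JOIN authors b ON a.author_id = b.id

Result:
title          | author
---------------+-------
Stone Bridges  | Nelson
Falling Leaves | Hill  
River Crossing | Hill  
Midnight Sun   | Adams 


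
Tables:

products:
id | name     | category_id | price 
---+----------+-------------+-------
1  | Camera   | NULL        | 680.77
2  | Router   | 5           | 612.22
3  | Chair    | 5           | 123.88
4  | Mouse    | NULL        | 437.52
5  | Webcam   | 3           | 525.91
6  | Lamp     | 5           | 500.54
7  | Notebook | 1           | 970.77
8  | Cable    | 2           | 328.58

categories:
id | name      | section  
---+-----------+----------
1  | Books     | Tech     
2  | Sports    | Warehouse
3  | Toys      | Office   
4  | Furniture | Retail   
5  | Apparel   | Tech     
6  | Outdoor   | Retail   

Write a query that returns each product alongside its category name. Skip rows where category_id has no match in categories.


INNER JOIN keeps only products rows whose category_id matches an id in categories. Walk through each product:
  - product 1 (Camera): category_id=NULL, no match -> dropped
  - product 2 (Router): category_id=5 -> matches Apparel
  - product 3 (Chair): category_id=5 -> matches Apparel
  - product 4 (Mouse): category_id=NULL, no match -> dropped
  - product 5 (Webcam): category_id=3 -> matches Toys
  - product 6 (Lamp): category_id=5 -> matches Apparel
  - product 7 (Notebook): category_id=1 -> matches Books
  - product 8 (Cable): category_id=2 -> matches Sports
So 2 of 8 rows are dropped.

SQL:
SELECT a.name, b.name AS category
FROM products a
INNER JOIN categories b ON a.category_id = b.id

Result:
name     | category
---------+---------
Router   | Apparel 
Chair    | Apparel 
Webcam   | Toys    
Lamp     | Apparel 
Notebook | Books   
Cable    | Sports  


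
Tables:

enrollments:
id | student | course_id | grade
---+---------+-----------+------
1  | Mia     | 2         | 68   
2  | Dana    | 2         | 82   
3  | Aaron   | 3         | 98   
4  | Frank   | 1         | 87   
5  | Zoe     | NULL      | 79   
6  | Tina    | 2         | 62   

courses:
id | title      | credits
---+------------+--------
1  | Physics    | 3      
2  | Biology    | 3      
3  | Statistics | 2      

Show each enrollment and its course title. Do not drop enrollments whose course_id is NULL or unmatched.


LEFT JOIN keeps every row from enrollments (the left table); where course_id has no match in courses, the course columns become NULL. Walk through each enrollment:
  - enrollment 1 (Mia): course_id=2 -> matches Biology
  - enrollment 2 (Dana): course_id=2 -> matches Biology
  - enrollment 3 (Aaron): course_id=3 -> matches Statistics
  - enrollment 4 (Frank): course_id=1 -> matches Physics
  - enrollment 5 (Zoe): course_id=NULL, no match -> kept with NULL
  - enrollment 6 (Tina): course_id=2 -> matches Biology
All 6 rows appear; 1 has NULL course.

SQL:
SELECT a.student, b.title AS course
FROM enrollments a
LEFT JOIN courses b ON a.course_id = b.id

Result:
student | course    
--------+-----------
Mia     | Biology   
Dana    | Biology   
Aaron   | Statistics
Frank   | Physics   
Zoe     | NULL      
Tina    | Biology   


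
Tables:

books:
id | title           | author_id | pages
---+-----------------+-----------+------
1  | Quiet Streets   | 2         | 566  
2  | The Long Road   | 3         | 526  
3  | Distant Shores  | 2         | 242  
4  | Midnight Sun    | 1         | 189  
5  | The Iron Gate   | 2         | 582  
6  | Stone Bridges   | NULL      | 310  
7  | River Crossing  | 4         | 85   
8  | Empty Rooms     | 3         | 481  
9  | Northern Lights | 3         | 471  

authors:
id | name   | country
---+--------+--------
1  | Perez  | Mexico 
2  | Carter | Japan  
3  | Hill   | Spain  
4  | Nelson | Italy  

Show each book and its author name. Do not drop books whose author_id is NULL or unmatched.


LEFT JOIN keeps every row from books (the left table); where author_id has no match in authors, the author columns become NULL. Walk through each book:
  - book 1 (Quiet Streets): author_id=2 -> matches Carter
  - book 2 (The Long Road): author_id=3 -> matches Hill
  - book 3 (Distant Shores): author_id=2 -> matches Carter
  - book 4 (Midnight Sun): author_id=1 -> matches Perez
  - book 5 (The Iron Gate): author_id=2 -> matches Carter
  - book 6 (Stone Bridges): author_id=NULL, no match -> kept with NULL
  - book 7 (River Crossing): author_id=4 -> matches Nelson
  - book 8 (Empty Rooms): author_id=3 -> matches Hill
  - book 9 (Northern Lights): author_id=3 -> matches Hill
All 9 rows appear; 1 has NULL author.

SQL:
SELECT a.title, b.name AS author
FROM books a
LEFT JOIN authors b ON a.author_id = b.id

Result:
title           | author
----------------+-------
Quiet Streets   | Carter
The Long Road   | Hill  
Distant Shores  | Carter
Midnight Sun    | Perez 
The Iron Gate   | Carter
Stone Bridges   | NULL  
River Crossing  | Nelson
Empty Rooms     | Hill  
Northern Lights | Hill  


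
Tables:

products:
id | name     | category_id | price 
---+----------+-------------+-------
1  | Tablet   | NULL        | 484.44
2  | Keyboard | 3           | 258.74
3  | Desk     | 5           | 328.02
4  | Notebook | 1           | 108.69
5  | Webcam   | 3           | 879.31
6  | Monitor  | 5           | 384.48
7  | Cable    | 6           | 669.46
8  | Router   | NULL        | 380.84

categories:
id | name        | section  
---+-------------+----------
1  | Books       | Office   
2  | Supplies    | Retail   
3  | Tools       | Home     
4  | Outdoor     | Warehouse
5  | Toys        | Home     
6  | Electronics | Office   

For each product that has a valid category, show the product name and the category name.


INNER JOIN keeps only products rows whose category_id matches an id in categories. Walk through each product:
  - product 1 (Tablet): category_id=NULL, no match -> dropped
  - product 2 (Keyboard): category_id=3 -> matches Tools
  - product 3 (Desk): category_id=5 -> matches Toys
  - product 4 (Notebook): category_id=1 -> matches Books
  - product 5 (Webcam): category_id=3 -> matches Tools
  - product 6 (Monitor): category_id=5 -> matches Toys
  - product 7 (Cable): category_id=6 -> matches Electronics
  - product 8 (Router): category_id=NULL, no match -> dropped
So 2 of 8 rows are dropped.

SQL:
SELECT a.name, b.name AS category
FROM products a
INNER JOIN categories b ON a.category_id = b.id

Result:
name     | category   
---------+------------
Keyboard | Tools      
Desk     | Toys       
Notebook | Books      
Webcam   | Tools      
Monitor  | Toys       
Cable    | Electronics


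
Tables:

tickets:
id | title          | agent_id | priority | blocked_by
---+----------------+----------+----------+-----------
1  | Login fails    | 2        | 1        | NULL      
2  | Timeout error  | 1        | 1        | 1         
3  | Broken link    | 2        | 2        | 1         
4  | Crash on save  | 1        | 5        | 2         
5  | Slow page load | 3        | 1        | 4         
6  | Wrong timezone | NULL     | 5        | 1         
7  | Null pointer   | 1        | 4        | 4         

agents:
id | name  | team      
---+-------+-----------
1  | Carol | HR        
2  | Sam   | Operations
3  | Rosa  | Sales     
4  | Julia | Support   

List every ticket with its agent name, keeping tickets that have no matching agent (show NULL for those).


LEFT JOIN keeps every row from tickets (the left table); where agent_id has no match in agents, the agent columns become NULL. Walk through each ticket:
  - ticket 1 (Login fails): agent_id=2 -> matches Sam
  - ticket 2 (Timeout error): agent_id=1 -> matches Carol
  - ticket 3 (Broken link): agent_id=2 -> matches Sam
  - ticket 4 (Crash on save): agent_id=1 -> matches Carol
  - ticket 5 (Slow page load): agent_id=3 -> matches Rosa
  - ticket 6 (Wrong timezone): agent_id=NULL, no match -> kept with NULL
  - ticket 7 (Null pointer): agent_id=1 -> matches Carol
All 7 rows appear; 1 has NULL agent.

SQL:
SELECT a.title, b.name AS agent
FROM tickets a
LEFT JOIN agents b ON a.agent_id = b.id

Result:
title          | agent
---------------+------
Login fails    | Sam  
Timeout error  | Carol
Broken link    | Sam  
Crash on save  | Carol
Slow page load | Rosa 
Wrong timezone | NULL 
Null pointer   | Carol


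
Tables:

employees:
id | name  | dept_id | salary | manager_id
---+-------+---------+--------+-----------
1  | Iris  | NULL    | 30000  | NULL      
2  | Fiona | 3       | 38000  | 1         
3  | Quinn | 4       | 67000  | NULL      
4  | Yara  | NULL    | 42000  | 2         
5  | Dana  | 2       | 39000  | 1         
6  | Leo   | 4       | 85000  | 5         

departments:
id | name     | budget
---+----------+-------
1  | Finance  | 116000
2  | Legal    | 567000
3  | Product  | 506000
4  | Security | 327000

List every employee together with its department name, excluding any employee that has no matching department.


INNER JOIN keeps only employees rows whose dept_id matches an id in departments. Walk through each employee:
  - employee 1 (Iris): dept_id=NULL, no match -> dropped
  - employee 2 (Fiona): dept_id=3 -> matches Product
  - employee 3 (Quinn): dept_id=4 -> matches Security
  - employee 4 (Yara): dept_id=NULL, no match -> dropped
  - employee 5 (Dana): dept_id=2 -> matches Legal
  - employee 6 (Leo): dept_id=4 -> matches Security
So 2 of 6 rows are dropped.

SQL:
SELECT a.name, b.name AS department
FROM employees a
INNER JOIN departments b ON a.dept_id = b.id

Result:
name  | department
------+-----------
Fiona | Product   
Quinn | Security  
Dana  | Legal     
Leo   | Security  


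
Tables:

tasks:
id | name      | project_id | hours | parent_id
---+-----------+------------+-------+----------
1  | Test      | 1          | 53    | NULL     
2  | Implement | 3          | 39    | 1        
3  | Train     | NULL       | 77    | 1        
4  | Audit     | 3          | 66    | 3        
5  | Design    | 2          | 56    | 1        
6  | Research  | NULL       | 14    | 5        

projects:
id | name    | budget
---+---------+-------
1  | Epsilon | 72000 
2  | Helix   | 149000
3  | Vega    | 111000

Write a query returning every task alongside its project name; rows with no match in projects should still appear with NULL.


LEFT JOIN keeps every row from tasks (the left table); where project_id has no match in projects, the project columns become NULL. Walk through each task:
  - task 1 (Test): project_id=1 -> matches Epsilon
  - task 2 (Implement): project_id=3 -> matches Vega
  - task 3 (Train): project_id=NULL, no match -> kept with NULL
  - task 4 (Audit): project_id=3 -> matches Vega
  - task 5 (Design): project_id=2 -> matches Helix
  - task 6 (Research): project_id=NULL, no match -> kept with NULL
All 6 rows appear; 2 have NULL project.

SQL:
SELECT a.name, b.name AS project
FROM tasks a
LEFT JOIN projects b ON a.project_id = b.id

Result:
name      | project
----------+--------
Test      | Epsilon
Implement | Vega   
Train     | NULL   
Audit     | Vega   
Design    | Helix  
Research  | NULL   


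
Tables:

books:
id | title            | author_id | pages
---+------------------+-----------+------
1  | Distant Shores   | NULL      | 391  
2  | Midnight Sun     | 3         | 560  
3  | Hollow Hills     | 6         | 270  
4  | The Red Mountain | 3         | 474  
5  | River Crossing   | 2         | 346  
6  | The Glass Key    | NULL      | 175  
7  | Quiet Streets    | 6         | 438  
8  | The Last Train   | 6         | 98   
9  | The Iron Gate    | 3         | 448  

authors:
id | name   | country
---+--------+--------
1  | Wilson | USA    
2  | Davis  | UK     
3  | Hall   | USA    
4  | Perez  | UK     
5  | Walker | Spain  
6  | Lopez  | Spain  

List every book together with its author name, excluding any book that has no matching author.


INNER JOIN keeps only books rows whose author_id matches an id in authors. Walk through each book:
  - book 1 (Distant Shores): author_id=NULL, no match -> dropped
  - book 2 (Midnight Sun): author_id=3 -> matches Hall
  - book 3 (Hollow Hills): author_id=6 -> matches Lopez
  - book 4 (The Red Mountain): author_id=3 -> matches Hall
  - book 5 (River Crossing): author_id=2 -> matches Davis
  - book 6 (The Glass Key): author_id=NULL, no match -> dropped
  - book 7 (Quiet Streets): author_id=6 -> matches Lopez
  - book 8 (The Last Train): author_id=6 -> matches Lopez
  - book 9 (The Iron Gate): author_id=3 -> matches Hall
So 2 of 9 rows are dropped.

SQL:
SELECT a.title, b.name AS author
FROM books a
INNER JOIN authors b ON a.author_id = b.id

Result:
title            | author
-----------------+-------
Midnight Sun     | Hall  
Hollow Hills     | Lopez 
The Red Mountain | Hall  
River Crossing   | Davis 
Quiet Streets    | Lopez 
The Last Train   | Lopez 
The Iron Gate    | Hall  


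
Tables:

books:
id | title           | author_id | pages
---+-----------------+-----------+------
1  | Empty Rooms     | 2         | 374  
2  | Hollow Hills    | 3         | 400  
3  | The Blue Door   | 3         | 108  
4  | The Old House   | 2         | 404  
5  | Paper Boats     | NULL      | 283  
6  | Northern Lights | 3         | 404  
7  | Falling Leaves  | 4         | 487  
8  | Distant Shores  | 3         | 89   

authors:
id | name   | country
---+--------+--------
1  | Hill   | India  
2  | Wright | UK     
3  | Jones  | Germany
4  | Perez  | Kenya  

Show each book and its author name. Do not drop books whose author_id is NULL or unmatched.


LEFT JOIN keeps every row from books (the left table); where author_id has no match in authors, the author columns become NULL. Walk through each book:
  - book 1 (Empty Rooms): author_id=2 -> matches Wright
  - book 2 (Hollow Hills): author_id=3 -> matches Jones
  - book 3 (The Blue Door): author_id=3 -> matches Jones
  - book 4 (The Old House): author_id=2 -> matches Wright
  - book 5 (Paper Boats): author_id=NULL, no match -> kept with NULL
  - book 6 (Northern Lights): author_id=3 -> matches Jones
  - book 7 (Falling Leaves): author_id=4 -> matches Perez
  - book 8 (Distant Shores): author_id=3 -> matches Jones
All 8 rows appear; 1 has NULL author.

SQL:
SELECT a.title, b.name AS author
FROM books a
LEFT JOIN authors b ON a.author_id = b.id

Result:
title           | author
----------------+-------
Empty Rooms     | Wright
Hollow Hills    | Jones 
The Blue Door   | Jones 
The Old House   | Wright
Paper Boats     | NULL  
Northern Lights | Jones 
Falling Leaves  | Perez 
Distant Shores  | Jones 


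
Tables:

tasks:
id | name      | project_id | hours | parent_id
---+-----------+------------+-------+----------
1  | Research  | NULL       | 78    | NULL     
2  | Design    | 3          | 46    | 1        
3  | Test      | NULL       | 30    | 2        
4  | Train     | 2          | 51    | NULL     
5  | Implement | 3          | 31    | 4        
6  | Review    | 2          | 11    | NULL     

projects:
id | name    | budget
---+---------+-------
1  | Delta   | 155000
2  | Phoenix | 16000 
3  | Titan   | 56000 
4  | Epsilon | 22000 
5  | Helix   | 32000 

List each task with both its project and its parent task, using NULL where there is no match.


Two LEFT JOINs from the same base table tasks: one to projects via project_id, one to tasks itself via parent_id. Both are LEFT so every task is preserved.
Match against projects:
  - task 1 (Research): project_id=NULL, no match -> kept with NULL
  - task 2 (Design): project_id=3 -> matches Titan
  - task 3 (Test): project_id=NULL, no match -> kept with NULL
  - task 4 (Train): project_id=2 -> matches Phoenix
  - task 5 (Implement): project_id=3 -> matches Titan
  - task 6 (Review): project_id=2 -> matches Phoenix
Match against tasks (self):
  - task 1 (Research): parent_id=NULL -> NULL
  - task 2 (Design): parent_id=1 -> Research
  - task 3 (Test): parent_id=2 -> Design
  - task 4 (Train): parent_id=NULL -> NULL
  - task 5 (Implement): parent_id=4 -> Train
  - task 6 (Review): parent_id=NULL -> NULL

SQL:
SELECT a.name, b.name AS project, c.name AS parent
FROM tasks a
LEFT JOIN projects b ON a.project_id = b.id
LEFT JOIN tasks c ON a.parent_id = c.id

Result:
name      | project | parent  
----------+---------+---------
Research  | NULL    | NULL    
Design    | Titan   | Research
Test      | NULL    | Design  
Train     | Phoenix | NULL    
Implement | Titan   | Train   
Review    | Phoenix | NULL    


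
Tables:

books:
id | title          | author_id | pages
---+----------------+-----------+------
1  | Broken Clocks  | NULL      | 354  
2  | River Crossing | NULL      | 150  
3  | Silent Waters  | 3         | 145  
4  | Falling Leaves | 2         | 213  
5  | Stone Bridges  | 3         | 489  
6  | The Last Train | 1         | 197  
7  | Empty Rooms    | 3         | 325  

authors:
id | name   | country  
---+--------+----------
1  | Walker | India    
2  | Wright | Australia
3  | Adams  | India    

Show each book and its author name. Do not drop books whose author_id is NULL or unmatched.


LEFT JOIN keeps every row from books (the left table); where author_id has no match in authors, the author columns become NULL. Walk through each book:
  - book 1 (Broken Clocks): author_id=NULL, no match -> kept with NULL
  - book 2 (River Crossing): author_id=NULL, no match -> kept with NULL
  - book 3 (Silent Waters): author_id=3 -> matches Adams
  - book 4 (Falling Leaves): author_id=2 -> matches Wright
  - book 5 (Stone Bridges): author_id=3 -> matches Adams
  - book 6 (The Last Train): author_id=1 -> matches Walker
  - book 7 (Empty Rooms): author_id=3 -> matches Adams
All 7 rows appear; 2 have NULL author.

SQL:
SELECT a.title, b.name AS author
FROM books a
LEFT JOIN authors b ON a.author_id = b.id

Result:
title          | author
---------------+-------
Broken Clocks  | NULL  
River Crossing | NULL  
Silent Waters  | Adams 
Falling Leaves | Wright
Stone Bridges  | Adams 
The Last Train | Walker
Empty Rooms    | Adams 


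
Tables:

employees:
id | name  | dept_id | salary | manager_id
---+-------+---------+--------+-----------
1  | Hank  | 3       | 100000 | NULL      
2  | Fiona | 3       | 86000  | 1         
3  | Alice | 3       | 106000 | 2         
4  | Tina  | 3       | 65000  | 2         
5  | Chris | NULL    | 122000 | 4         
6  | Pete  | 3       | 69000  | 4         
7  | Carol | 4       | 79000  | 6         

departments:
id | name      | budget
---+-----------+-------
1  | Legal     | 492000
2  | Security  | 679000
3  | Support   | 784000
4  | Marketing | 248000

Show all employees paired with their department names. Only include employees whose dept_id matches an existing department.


INNER JOIN keeps only employees rows whose dept_id matches an id in departments. Walk through each employee:
  - employee 1 (Hank): dept_id=3 -> matches Support
  - employee 2 (Fiona): dept_id=3 -> matches Support
  - employee 3 (Alice): dept_id=3 -> matches Support
  - employee 4 (Tina): dept_id=3 -> matches Support
  - employee 5 (Chris): dept_id=NULL, no match -> dropped
  - employee 6 (Pete): dept_id=3 -> matches Support
  - employee 7 (Carol): dept_id=4 -> matches Marketing
So 1 of 7 rows is dropped.

SQL:
SELECT a.name, b.name AS department
FROM employees a
INNER JOIN departments b ON a.dept_id = b.id

Result:
name  | department
------+-----------
Hank  | Support   
Fiona | Support   
Alice | Support   
Tina  | Support   
Pete  | Support   
Carol | Marketing 


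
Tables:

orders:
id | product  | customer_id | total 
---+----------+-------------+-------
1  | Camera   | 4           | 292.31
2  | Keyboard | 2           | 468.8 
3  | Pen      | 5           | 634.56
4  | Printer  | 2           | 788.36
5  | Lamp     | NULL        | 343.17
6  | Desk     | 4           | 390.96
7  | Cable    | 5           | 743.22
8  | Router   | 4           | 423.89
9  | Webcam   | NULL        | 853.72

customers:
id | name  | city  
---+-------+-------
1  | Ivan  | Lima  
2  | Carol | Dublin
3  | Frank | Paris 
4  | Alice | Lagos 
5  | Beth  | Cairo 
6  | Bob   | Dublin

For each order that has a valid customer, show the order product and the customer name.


INNER JOIN keeps only orders rows whose customer_id matches an id in customers. Walk through each order:
  - order 1 (Camera): customer_id=4 -> matches Alice
  - order 2 (Keyboard): customer_id=2 -> matches Carol
  - order 3 (Pen): customer_id=5 -> matches Beth
  - order 4 (Printer): customer_id=2 -> matches Carol
  - order 5 (Lamp): customer_id=NULL, no match -> dropped
  - order 6 (Desk): customer_id=4 -> matches Alice
  - order 7 (Cable): customer_id=5 -> matches Beth
  - order 8 (Router): customer_id=4 -> matches Alice
  - order 9 (Webcam): customer_id=NULL, no match -> dropped
So 2 of 9 rows are dropped.

SQL:
SELECT a.product, b.name AS customer
FROM orders a
INNER JOIN customers b ON a.customer_id = b.id

Result:
product  | customer
---------+---------
Camera   | Alice   
Keyboard | Carol   
Pen      | Beth    
Printer  | Carol   
Desk     | Alice   
Cable    | Beth    
Router   | Alice   


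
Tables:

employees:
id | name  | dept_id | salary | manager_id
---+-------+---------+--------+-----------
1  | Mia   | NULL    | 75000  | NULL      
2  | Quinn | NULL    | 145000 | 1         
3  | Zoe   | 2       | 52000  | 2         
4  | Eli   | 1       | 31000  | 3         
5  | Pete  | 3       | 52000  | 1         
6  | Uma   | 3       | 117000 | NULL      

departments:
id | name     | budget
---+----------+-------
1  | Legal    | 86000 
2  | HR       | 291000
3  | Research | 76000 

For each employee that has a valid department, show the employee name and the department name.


INNER JOIN keeps only employees rows whose dept_id matches an id in departments. Walk through each employee:
  - employee 1 (Mia): dept_id=NULL, no match -> dropped
  - employee 2 (Quinn): dept_id=NULL, no match -> dropped
  - employee 3 (Zoe): dept_id=2 -> matches HR
  - employee 4 (Eli): dept_id=1 -> matches Legal
  - employee 5 (Pete): dept_id=3 -> matches Research
  - employee 6 (Uma): dept_id=3 -> matches Research
So 2 of 6 rows are dropped.

SQL:
SELECT a.name, b.name AS department
FROM employees a
INNER JOIN departments b ON a.dept_id = b.id

Result:
name | department
-----+-----------
Zoe  | HR        
Eli  | Legal     
Pete | Research  
Uma  | Research  


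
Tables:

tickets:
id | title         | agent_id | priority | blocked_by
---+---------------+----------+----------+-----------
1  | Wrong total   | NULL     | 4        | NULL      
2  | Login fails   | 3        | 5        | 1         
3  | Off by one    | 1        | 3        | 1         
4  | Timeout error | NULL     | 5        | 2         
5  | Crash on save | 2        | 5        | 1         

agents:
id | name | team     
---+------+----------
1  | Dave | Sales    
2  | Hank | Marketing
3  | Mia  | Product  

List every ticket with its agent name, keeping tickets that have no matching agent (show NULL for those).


LEFT JOIN keeps every row from tickets (the left table); where agent_id has no match in agents, the agent columns become NULL. Walk through each ticket:
  - ticket 1 (Wrong total): agent_id=NULL, no match -> kept with NULL
  - ticket 2 (Login fails): agent_id=3 -> matches Mia
  - ticket 3 (Off by one): agent_id=1 -> matches Dave
  - ticket 4 (Timeout error): agent_id=NULL, no match -> kept with NULL
  - ticket 5 (Crash on save): agent_id=2 -> matches Hank
All 5 rows appear; 2 have NULL agent.

SQL:
SELECT a.title, b.name AS agent
FROM tickets a
LEFT JOIN agents b ON a.agent_id = b.id

Result:
title         | agent
--------------+------
Wrong total   | NULL 
Login fails   | Mia  
Off by one    | Dave 
Timeout error | NULL 
Crash on save | Hank 


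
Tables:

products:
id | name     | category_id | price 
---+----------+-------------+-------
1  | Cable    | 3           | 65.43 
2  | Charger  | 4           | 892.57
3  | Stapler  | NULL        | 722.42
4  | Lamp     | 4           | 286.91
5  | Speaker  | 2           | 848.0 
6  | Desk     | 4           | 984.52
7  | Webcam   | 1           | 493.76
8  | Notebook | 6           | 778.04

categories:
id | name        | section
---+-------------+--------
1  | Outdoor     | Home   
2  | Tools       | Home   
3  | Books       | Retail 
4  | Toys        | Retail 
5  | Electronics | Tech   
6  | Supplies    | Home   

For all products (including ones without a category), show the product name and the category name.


LEFT JOIN keeps every row from products (the left table); where category_id has no match in categories, the category columns become NULL. Walk through each product:
  - product 1 (Cable): category_id=3 -> matches Books
  - product 2 (Charger): category_id=4 -> matches Toys
  - product 3 (Stapler): category_id=NULL, no match -> kept with NULL
  - product 4 (Lamp): category_id=4 -> matches Toys
  - product 5 (Speaker): category_id=2 -> matches Tools
  - product 6 (Desk): category_id=4 -> matches Toys
  - product 7 (Webcam): category_id=1 -> matches Outdoor
  - product 8 (Notebook): category_id=6 -> matches Supplies
All 8 rows appear; 1 has NULL category.

SQL:
SELECT a.name, b.name AS category
FROM products a
LEFT JOIN categories b ON a.category_id = b.id

Result:
name     | category
---------+---------
Cable    | Books   
Charger  | Toys    
Stapler  | NULL    
Lamp     | Toys    
Speaker  | Tools   
Desk     | Toys    
Webcam   | Outdoor 
Notebook | Supplies


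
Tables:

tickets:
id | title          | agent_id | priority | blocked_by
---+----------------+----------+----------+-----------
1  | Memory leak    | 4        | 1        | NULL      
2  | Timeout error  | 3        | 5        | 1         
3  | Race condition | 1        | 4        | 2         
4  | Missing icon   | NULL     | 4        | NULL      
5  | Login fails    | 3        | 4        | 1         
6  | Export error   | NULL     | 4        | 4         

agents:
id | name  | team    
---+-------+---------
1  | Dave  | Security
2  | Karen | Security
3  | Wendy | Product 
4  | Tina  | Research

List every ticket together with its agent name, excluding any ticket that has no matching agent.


INNER JOIN keeps only tickets rows whose agent_id matches an id in agents. Walk through each ticket:
  - ticket 1 (Memory leak): agent_id=4 -> matches Tina
  - ticket 2 (Timeout error): agent_id=3 -> matches Wendy
  - ticket 3 (Race condition): agent_id=1 -> matches Dave
  - ticket 4 (Missing icon): agent_id=NULL, no match -> dropped
  - ticket 5 (Login fails): agent_id=3 -> matches Wendy
  - ticket 6 (Export error): agent_id=NULL, no match -> dropped
So 2 of 6 rows are dropped.

SQL:
SELECT a.title, b.name AS agent
FROM tickets a
INNER JOIN agents b ON a.agent_id = b.id

Result:
title          | agent
---------------+------
Memory leak    | Tina 
Timeout error  | Wendy
Race condition | Dave 
Login fails    | Wendy


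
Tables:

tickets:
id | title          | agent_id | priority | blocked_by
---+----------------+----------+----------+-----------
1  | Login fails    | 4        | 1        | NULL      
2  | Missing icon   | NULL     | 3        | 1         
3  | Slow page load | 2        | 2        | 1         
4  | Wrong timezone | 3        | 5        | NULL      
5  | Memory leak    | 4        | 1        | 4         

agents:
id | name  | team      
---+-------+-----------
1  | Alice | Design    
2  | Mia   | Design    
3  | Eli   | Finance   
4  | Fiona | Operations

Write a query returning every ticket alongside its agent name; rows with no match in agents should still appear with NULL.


LEFT JOIN keeps every row from tickets (the left table); where agent_id has no match in agents, the agent columns become NULL. Walk through each ticket:
  - ticket 1 (Login fails): agent_id=4 -> matches Fiona
  - ticket 2 (Missing icon): agent_id=NULL, no match -> kept with NULL
  - ticket 3 (Slow page load): agent_id=2 -> matches Mia
  - ticket 4 (Wrong timezone): agent_id=3 -> matches Eli
  - ticket 5 (Memory leak): agent_id=4 -> matches Fiona
All 5 rows appear; 1 has NULL agent.

SQL:
SELECT a.title, b.name AS agent
FROM tickets a
LEFT JOIN agents b ON a.agent_id = b.id

Result:
title          | agent
---------------+------
Login fails    | Fiona
Missing icon   | NULL 
Slow page load | Mia  
Wrong timezone | Eli  
Memory leak    | Fiona


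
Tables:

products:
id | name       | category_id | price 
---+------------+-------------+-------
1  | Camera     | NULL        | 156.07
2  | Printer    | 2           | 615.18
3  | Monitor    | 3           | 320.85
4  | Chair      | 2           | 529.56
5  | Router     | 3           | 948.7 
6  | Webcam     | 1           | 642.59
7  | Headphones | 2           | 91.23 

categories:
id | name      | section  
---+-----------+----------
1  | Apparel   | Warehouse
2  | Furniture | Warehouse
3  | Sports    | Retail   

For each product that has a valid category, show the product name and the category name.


INNER JOIN keeps only products rows whose category_id matches an id in categories. Walk through each product:
  - product 1 (Camera): category_id=NULL, no match -> dropped
  - product 2 (Printer): category_id=2 -> matches Furniture
  - product 3 (Monitor): category_id=3 -> matches Sports
  - product 4 (Chair): category_id=2 -> matches Furniture
  - product 5 (Router): category_id=3 -> matches Sports
  - product 6 (Webcam): category_id=1 -> matches Apparel
  - product 7 (Headphones): category_id=2 -> matches Furniture
So 1 of 7 rows is dropped.

SQL:
SELECT a.name, b.name AS category
FROM products a
INNER JOIN categories b ON a.category_id = b.id

Result:
name       | category 
-----------+----------
Printer    | Furniture
Monitor    | Sports   
Chair      | Furniture
Router     | Sports   
Webcam     | Apparel  
Headphones | Furniture


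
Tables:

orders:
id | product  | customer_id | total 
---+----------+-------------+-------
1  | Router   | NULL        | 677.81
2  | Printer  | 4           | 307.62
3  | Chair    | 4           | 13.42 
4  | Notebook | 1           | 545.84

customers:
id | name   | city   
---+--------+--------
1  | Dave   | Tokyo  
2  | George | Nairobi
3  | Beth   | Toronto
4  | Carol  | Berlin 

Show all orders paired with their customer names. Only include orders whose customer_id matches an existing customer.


INNER JOIN keeps only orders rows whose customer_id matches an id in customers. Walk through each order:
  - order 1 (Router): customer_id=NULL, no match -> dropped
  - order 2 (Printer): customer_id=4 -> matches Carol
  - order 3 (Chair): customer_id=4 -> matches Carol
  - order 4 (Notebook): customer_id=1 -> matches Dave
So 1 of 4 rows is dropped.

SQL:
SELECT a.product, b.name AS customer
FROM orders a
INNER JOIN customers b ON a.customer_id = b.id

Result:
product  | customer
---------+---------
Printer  | Carol   
Chair    | Carol   
Notebook | Dave    


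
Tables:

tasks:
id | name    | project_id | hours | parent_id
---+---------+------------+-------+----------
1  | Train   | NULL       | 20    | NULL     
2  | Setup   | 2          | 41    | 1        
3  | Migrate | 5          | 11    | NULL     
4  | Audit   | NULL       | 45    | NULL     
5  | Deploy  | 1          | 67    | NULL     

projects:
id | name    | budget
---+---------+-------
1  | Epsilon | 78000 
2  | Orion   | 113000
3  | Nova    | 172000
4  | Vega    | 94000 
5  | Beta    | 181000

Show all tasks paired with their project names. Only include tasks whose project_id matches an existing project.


INNER JOIN keeps only tasks rows whose project_id matches an id in projects. Walk through each task:
  - task 1 (Train): project_id=NULL, no match -> dropped
  - task 2 (Setup): project_id=2 -> matches Orion
  - task 3 (Migrate): project_id=5 -> matches Beta
  - task 4 (Audit): project_id=NULL, no match -> dropped
  - task 5 (Deploy): project_id=1 -> matches Epsilon
So 2 of 5 rows are dropped.

SQL:
SELECT a.name, b.name AS project
FROM tasks a
INNER JOIN projects b ON a.project_id = b.id

Result:
name    | project
--------+--------
Setup   | Orion  
Migrate | Beta   
Deploy  | Epsilon


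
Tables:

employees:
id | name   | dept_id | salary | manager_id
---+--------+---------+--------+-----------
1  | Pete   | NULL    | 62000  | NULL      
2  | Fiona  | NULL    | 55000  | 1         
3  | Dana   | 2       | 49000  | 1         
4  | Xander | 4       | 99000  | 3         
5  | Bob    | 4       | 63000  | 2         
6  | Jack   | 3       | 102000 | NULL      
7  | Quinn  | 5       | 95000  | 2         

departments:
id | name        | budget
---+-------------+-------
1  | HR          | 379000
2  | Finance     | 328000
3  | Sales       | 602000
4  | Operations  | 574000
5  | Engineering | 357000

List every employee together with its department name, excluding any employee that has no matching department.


INNER JOIN keeps only employees rows whose dept_id matches an id in departments. Walk through each employee:
  - employee 1 (Pete): dept_id=NULL, no match -> dropped
  - employee 2 (Fiona): dept_id=NULL, no match -> dropped
  - employee 3 (Dana): dept_id=2 -> matches Finance
  - employee 4 (Xander): dept_id=4 -> matches Operations
  - employee 5 (Bob): dept_id=4 -> matches Operations
  - employee 6 (Jack): dept_id=3 -> matches Sales
  - employee 7 (Quinn): dept_id=5 -> matches Engineering
So 2 of 7 rows are dropped.

SQL:
SELECT a.name, b.name AS department
FROM employees a
INNER JOIN departments b ON a.dept_id = b.id

Result:
name   | department 
-------+------------
Dana   | Finance    
Xander | Operations 
Bob    | Operations 
Jack   | Sales      
Quinn  | Engineering


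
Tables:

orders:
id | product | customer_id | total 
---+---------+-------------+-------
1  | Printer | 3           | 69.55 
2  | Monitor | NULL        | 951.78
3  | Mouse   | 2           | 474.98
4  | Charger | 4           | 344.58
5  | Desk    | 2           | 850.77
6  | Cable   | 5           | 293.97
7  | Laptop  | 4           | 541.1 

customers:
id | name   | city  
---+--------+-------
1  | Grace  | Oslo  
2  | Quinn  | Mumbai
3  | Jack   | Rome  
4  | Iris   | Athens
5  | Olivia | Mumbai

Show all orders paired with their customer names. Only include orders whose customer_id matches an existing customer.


INNER JOIN keeps only orders rows whose customer_id matches an id in customers. Walk through each order:
  - order 1 (Printer): customer_id=3 -> matches Jack
  - order 2 (Monitor): customer_id=NULL, no match -> dropped
  - order 3 (Mouse): customer_id=2 -> matches Quinn
  - order 4 (Charger): customer_id=4 -> matches Iris
  - order 5 (Desk): customer_id=2 -> matches Quinn
  - order 6 (Cable): customer_id=5 -> matches Olivia
  - order 7 (Laptop): customer_id=4 -> matches Iris
So 1 of 7 rows is dropped.

SQL:
SELECT a.product, b.name AS customer
FROM orders a
INNER JOIN customers b ON a.customer_id = b.id

Result:
product | customer
--------+---------
Printer | Jack    
Mouse   | Quinn   
Charger | Iris    
Desk    | Quinn   
Cable   | Olivia  
Laptop  | Iris    
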